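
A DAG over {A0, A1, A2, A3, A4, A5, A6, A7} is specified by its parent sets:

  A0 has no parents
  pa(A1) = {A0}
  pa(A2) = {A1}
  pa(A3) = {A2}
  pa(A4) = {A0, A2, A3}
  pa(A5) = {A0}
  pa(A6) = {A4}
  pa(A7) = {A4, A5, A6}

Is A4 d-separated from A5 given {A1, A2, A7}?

There are 5 undirected paths between A4 and A5; checking each against the conditioning set {A1, A2, A7}:
  1. A4 ← A3 ← A2 ← A1 ← A0 → A5 — A3:chain[open]; A2:chain[blocks]; A1:chain[blocks]; A0:fork[open] ⇒ blocked
  2. A4 ← A0 → A5 — A0:fork[open] ⇒ active
  3. A4 ← A2 ← A1 ← A0 → A5 — A2:chain[blocks]; A1:chain[blocks]; A0:fork[open] ⇒ blocked
  4. A4 → A7 ← A5 — A7:collider[open] ⇒ active
  5. A4 → A6 → A7 ← A5 — A6:chain[open]; A7:collider[open] ⇒ active
Since the path A4 ← A0 → A5 is active, A4 and A5 are not d-separated given {A1, A2, A7}.

No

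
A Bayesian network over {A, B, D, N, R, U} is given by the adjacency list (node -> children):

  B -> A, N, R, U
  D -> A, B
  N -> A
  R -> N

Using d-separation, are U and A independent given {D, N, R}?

No

4 paths connect U and A; each must be blocked for d-separation to hold:
Path 1: U ← B → A
  B is a fork and B is not conditioned on — no node blocks this path, so it is active.
Path 2: U ← B → R → N → A
  R is a chain here and R is conditioned on, so the path is blocked at R.
Path 3: U ← B → N → A
  N is a chain here and N is conditioned on, so the path is blocked at N.
Path 4: U ← B ← D → A
  D is a fork here and D is conditioned on, so the path is blocked at D.
At least one path is unblocked, so d-separation fails.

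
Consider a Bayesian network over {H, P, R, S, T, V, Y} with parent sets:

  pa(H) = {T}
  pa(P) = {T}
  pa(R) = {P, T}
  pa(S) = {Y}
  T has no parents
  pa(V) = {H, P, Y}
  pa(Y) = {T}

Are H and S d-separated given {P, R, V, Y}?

Yes

We examine all 6 paths between H and S:
Path 1: H → V ← P → R ← T → Y → S
  P is a fork here and P is conditioned on, so the path is blocked at P.
Path 2: H → V ← P ← T → Y → S
  P is a chain here and P is conditioned on, so the path is blocked at P.
Path 3: H → V ← Y → S
  Y is a fork here and Y is conditioned on, so the path is blocked at Y.
Path 4: H ← T → R ← P → V ← Y → S
  P is a fork here and P is conditioned on, so the path is blocked at P.
Path 5: H ← T → P → V ← Y → S
  P is a chain here and P is conditioned on, so the path is blocked at P.
Path 6: H ← T → Y → S
  Y is a chain here and Y is conditioned on, so the path is blocked at Y.
All paths are blocked; H ⊥ S | {P, R, V, Y} holds.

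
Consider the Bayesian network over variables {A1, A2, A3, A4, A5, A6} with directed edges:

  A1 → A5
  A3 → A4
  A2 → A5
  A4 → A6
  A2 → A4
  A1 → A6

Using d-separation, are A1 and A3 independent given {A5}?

We examine all 2 paths between A1 and A3:
Path 1: A1 → A5 ← A2 → A4 ← A3
  A4 is a collider here and neither A4 nor any of its descendants is conditioned on, so the collider stays closed — the path is blocked at A4.
Path 2: A1 → A6 ← A4 ← A3
  A6 is a collider here and neither A6 nor any of its descendants is conditioned on, so the collider stays closed — the path is blocked at A6.
Every path is blocked, so A1 and A3 are d-separated given {A5}.

Yes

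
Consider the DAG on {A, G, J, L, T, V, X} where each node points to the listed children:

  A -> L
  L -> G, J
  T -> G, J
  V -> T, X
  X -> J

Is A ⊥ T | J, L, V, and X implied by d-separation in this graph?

3 paths connect A and T; each must be blocked for d-separation to hold:
Path 1: A → L → J ← T
  L is a chain here and L is conditioned on, so the path is blocked at L.
Path 2: A → L → J ← X ← V → T
  L is a chain here and L is conditioned on, so the path is blocked at L.
Path 3: A → L → G ← T
  L is a chain here and L is conditioned on, so the path is blocked at L.
Every path is blocked, so A and T are d-separated given {J, L, V, X}.

Yes — A and T are d-separated given {J, L, V, X}.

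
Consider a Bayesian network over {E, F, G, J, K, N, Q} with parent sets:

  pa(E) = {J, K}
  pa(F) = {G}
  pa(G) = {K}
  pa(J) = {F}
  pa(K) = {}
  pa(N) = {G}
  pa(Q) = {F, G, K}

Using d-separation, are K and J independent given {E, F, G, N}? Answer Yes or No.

No

5 paths connect K and J; each must be blocked for d-separation to hold:
  1. K → G → Q ← F → J — G:chain[blocks]; Q:collider[blocks]; F:fork[blocks] ⇒ blocked
  2. K → G → F → J — G:chain[blocks]; F:chain[blocks] ⇒ blocked
  3. K → Q ← G → F → J — Q:collider[blocks]; G:fork[blocks]; F:chain[blocks] ⇒ blocked
  4. K → Q ← F → J — Q:collider[blocks]; F:fork[blocks] ⇒ blocked
  5. K → E ← J — E:collider[open] ⇒ active
Since the path K → E ← J is active, K and J are not d-separated given {E, F, G, N}.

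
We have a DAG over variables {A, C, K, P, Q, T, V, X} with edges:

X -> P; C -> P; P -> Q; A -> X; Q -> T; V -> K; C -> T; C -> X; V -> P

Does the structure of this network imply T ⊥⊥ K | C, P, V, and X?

We examine all 3 paths between T and K:
Path 1: T ← Q ← P ← V → K
  P is a chain here and P is conditioned on, so the path is blocked at P.
Path 2: T ← C → X → P ← V → K
  C is a fork here and C is conditioned on, so the path is blocked at C.
Path 3: T ← C → P ← V → K
  C is a fork here and C is conditioned on, so the path is blocked at C.
Since every path is blocked, d-separation holds.

Yes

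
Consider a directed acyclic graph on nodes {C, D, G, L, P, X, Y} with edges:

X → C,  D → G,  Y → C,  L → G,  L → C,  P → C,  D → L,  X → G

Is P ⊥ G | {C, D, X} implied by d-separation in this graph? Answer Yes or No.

No

We examine all 3 paths between P and G:
Path 1: P → C ← L ← D → G
  D is a fork here and D is conditioned on, so the path is blocked at D.
Path 2: P → C ← L → G
  C is a collider and C is conditioned on, which opens it; L is a fork and L is not conditioned on — no node blocks this path, so it is active.
Path 3: P → C ← X → G
  X is a fork here and X is conditioned on, so the path is blocked at X.
At least one path is unblocked, so d-separation fails.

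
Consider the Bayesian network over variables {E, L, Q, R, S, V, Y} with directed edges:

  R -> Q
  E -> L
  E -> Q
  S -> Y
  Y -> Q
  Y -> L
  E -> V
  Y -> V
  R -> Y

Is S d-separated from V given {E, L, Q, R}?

Enumerating the 4 paths from S to V and testing each for blocking by {E, L, Q, R}:
Path 1: S → Y → Q ← E → V
  E is a fork here and E is conditioned on, so the path is blocked at E.
Path 2: S → Y ← R → Q ← E → V
  R is a fork here and R is conditioned on, so the path is blocked at R.
Path 3: S → Y → L ← E → V
  E is a fork here and E is conditioned on, so the path is blocked at E.
Path 4: S → Y → V
  Y is a chain and Y is not conditioned on — no node blocks this path, so it is active.
Since the path S → Y → V is active, S and V are not d-separated given {E, L, Q, R}.

No — S and V are not d-separated given {E, L, Q, R}.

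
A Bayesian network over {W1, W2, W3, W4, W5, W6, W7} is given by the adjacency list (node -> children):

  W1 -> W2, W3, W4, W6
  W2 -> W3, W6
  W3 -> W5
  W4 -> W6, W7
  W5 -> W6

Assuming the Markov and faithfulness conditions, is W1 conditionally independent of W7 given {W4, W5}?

We examine all 6 paths between W1 and W7:
Path 1: W1 → W4 → W7
  W4 is a chain here and W4 is conditioned on, so the path is blocked at W4.
Path 2: W1 → W6 ← W4 → W7
  W6 is a collider here and neither W6 nor any of its descendants is conditioned on, so the collider stays closed — the path is blocked at W6.
Path 3: W1 → W2 → W6 ← W4 → W7
  W6 is a collider here and neither W6 nor any of its descendants is conditioned on, so the collider stays closed — the path is blocked at W6.
Path 4: W1 → W2 → W3 → W5 → W6 ← W4 → W7
  W5 is a chain here and W5 is conditioned on, so the path is blocked at W5.
Path 5: W1 → W3 ← W2 → W6 ← W4 → W7
  W6 is a collider here and neither W6 nor any of its descendants is conditioned on, so the collider stays closed — the path is blocked at W6.
Path 6: W1 → W3 → W5 → W6 ← W4 → W7
  W5 is a chain here and W5 is conditioned on, so the path is blocked at W5.
Every path is blocked, so W1 and W7 are d-separated given {W4, W5}.

Yes — W1 and W7 are d-separated given {W4, W5}.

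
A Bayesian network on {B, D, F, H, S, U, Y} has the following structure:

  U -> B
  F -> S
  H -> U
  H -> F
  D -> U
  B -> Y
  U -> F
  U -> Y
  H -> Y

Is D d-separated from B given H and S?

Enumerating the 4 paths from D to B and testing each for blocking by {H, S}:
Path 1: D → U → Y ← B
  Y is a collider here and neither Y nor any of its descendants is conditioned on, so the collider stays closed — the path is blocked at Y.
Path 2: D → U → B
  U is a chain and U is not conditioned on — no node blocks this path, so it is active.
Path 3: D → U ← H → Y ← B
  H is a fork here and H is conditioned on, so the path is blocked at H.
Path 4: D → U → F ← H → Y ← B
  H is a fork here and H is conditioned on, so the path is blocked at H.
At least one path is unblocked, so d-separation fails.

No — D and B are not d-separated given {H, S}.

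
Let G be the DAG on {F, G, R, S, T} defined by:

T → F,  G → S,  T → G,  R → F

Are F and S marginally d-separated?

No

The only undirected path from F to S is:
Path 1: F ← T → G → S
  T is a fork and T is not conditioned on; G is a chain and G is not conditioned on — no node blocks this path, so it is active.
At least one path is unblocked, so d-separation fails.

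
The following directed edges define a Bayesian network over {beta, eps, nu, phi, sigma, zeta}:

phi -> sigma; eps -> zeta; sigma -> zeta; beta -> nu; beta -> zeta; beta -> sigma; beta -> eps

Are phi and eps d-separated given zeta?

No

4 paths connect phi and eps; each must be blocked for d-separation to hold:
Path 1: phi → sigma ← beta → zeta ← eps
  sigma is a collider and its descendant zeta is conditioned on, which opens it; beta is a fork and beta is not conditioned on; zeta is a collider and zeta is conditioned on, which opens it — no node blocks this path, so it is active.
Path 2: phi → sigma ← beta → eps
  sigma is a collider and its descendant zeta is conditioned on, which opens it; beta is a fork and beta is not conditioned on — no node blocks this path, so it is active.
Path 3: phi → sigma → zeta ← beta → eps
  sigma is a chain and sigma is not conditioned on; zeta is a collider and zeta is conditioned on, which opens it; beta is a fork and beta is not conditioned on — no node blocks this path, so it is active.
Path 4: phi → sigma → zeta ← eps
  sigma is a chain and sigma is not conditioned on; zeta is a collider and zeta is conditioned on, which opens it — no node blocks this path, so it is active.
Since the path phi → sigma ← beta → zeta ← eps is active, phi and eps are not d-separated given {zeta}.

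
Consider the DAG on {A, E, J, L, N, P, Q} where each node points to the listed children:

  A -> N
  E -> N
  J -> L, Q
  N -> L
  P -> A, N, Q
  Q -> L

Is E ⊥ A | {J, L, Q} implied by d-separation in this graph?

No

There are 4 undirected paths between E and A; checking each against the conditioning set {J, L, Q}:
Path 1: E → N ← P → A
  N is a collider and its descendant L is conditioned on, which opens it; P is a fork and P is not conditioned on — no node blocks this path, so it is active.
Path 2: E → N ← A
  N is a collider and its descendant L is conditioned on, which opens it — no node blocks this path, so it is active.
Path 3: E → N → L ← J → Q ← P → A
  J is a fork here and J is conditioned on, so the path is blocked at J.
Path 4: E → N → L ← Q ← P → A
  Q is a chain here and Q is conditioned on, so the path is blocked at Q.
Because an active path exists, E and A are not d-separated.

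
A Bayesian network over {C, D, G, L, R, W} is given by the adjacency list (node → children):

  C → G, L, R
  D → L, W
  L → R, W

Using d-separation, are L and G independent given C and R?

We examine all 2 paths between L and G:
Path 1: L ← C → G
  C is a fork here and C is conditioned on, so the path is blocked at C.
Path 2: L → R ← C → G
  C is a fork here and C is conditioned on, so the path is blocked at C.
All paths are blocked; L ⊥ G | {C, R} holds.

Yes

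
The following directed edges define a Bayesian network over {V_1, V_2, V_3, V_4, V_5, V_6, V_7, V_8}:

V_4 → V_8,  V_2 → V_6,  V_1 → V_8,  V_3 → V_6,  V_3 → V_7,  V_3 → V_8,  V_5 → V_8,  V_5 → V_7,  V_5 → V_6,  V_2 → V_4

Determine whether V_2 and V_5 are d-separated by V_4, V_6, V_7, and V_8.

No — V_2 and V_5 are not d-separated given {V_4, V_6, V_7, V_8}.

6 paths connect V_2 and V_5; each must be blocked for d-separation to hold:
Path 1: V_2 → V_4 → V_8 ← V_3 → V_6 ← V_5
  V_4 is a chain here and V_4 is conditioned on, so the path is blocked at V_4.
Path 2: V_2 → V_4 → V_8 ← V_3 → V_7 ← V_5
  V_4 is a chain here and V_4 is conditioned on, so the path is blocked at V_4.
Path 3: V_2 → V_4 → V_8 ← V_5
  V_4 is a chain here and V_4 is conditioned on, so the path is blocked at V_4.
Path 4: V_2 → V_6 ← V_3 → V_8 ← V_5
  V_6 is a collider and V_6 is conditioned on, which opens it; V_3 is a fork and V_3 is not conditioned on; V_8 is a collider and V_8 is conditioned on, which opens it — no node blocks this path, so it is active.
Path 5: V_2 → V_6 ← V_3 → V_7 ← V_5
  V_6 is a collider and V_6 is conditioned on, which opens it; V_3 is a fork and V_3 is not conditioned on; V_7 is a collider and V_7 is conditioned on, which opens it — no node blocks this path, so it is active.
Path 6: V_2 → V_6 ← V_5
  V_6 is a collider and V_6 is conditioned on, which opens it — no node blocks this path, so it is active.
Because an active path exists, V_2 and V_5 are not d-separated.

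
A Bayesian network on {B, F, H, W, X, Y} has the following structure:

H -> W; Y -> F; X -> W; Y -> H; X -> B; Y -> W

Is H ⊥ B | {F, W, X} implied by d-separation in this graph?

Yes

We examine all 2 paths between H and B:
Path 1: H → W ← X → B
  X is a fork here and X is conditioned on, so the path is blocked at X.
Path 2: H ← Y → W ← X → B
  X is a fork here and X is conditioned on, so the path is blocked at X.
Since every path is blocked, d-separation holds.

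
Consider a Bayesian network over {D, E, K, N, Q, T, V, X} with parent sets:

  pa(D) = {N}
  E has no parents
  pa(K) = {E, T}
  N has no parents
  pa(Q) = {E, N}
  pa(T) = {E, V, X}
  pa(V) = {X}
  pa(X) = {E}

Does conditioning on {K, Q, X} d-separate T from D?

4 paths connect T and D; each must be blocked for d-separation to hold:
  1. T ← V ← X ← E → Q ← N → D — V:chain[open]; X:chain[blocks]; E:fork[open]; Q:collider[open]; N:fork[open] ⇒ blocked
  2. T → K ← E → Q ← N → D — K:collider[open]; E:fork[open]; Q:collider[open]; N:fork[open] ⇒ active
  3. T ← E → Q ← N → D — E:fork[open]; Q:collider[open]; N:fork[open] ⇒ active
  4. T ← X ← E → Q ← N → D — X:chain[blocks]; E:fork[open]; Q:collider[open]; N:fork[open] ⇒ blocked
Since the path T → K ← E → Q ← N → D is active, T and D are not d-separated given {K, Q, X}.

No — T and D are not d-separated given {K, Q, X}.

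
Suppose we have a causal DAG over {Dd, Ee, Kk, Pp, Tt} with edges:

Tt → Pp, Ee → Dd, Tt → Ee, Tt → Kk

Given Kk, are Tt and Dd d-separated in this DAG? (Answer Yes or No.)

No

There is one path between Tt and Dd:
Path 1: Tt → Ee → Dd
  Ee is a chain and Ee is not conditioned on — no node blocks this path, so it is active.
At least one path is unblocked, so d-separation fails.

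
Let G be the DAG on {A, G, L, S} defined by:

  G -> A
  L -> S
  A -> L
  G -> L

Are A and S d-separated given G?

No

2 paths connect A and S; each must be blocked for d-separation to hold:
Path 1: A ← G → L → S
  G is a fork here and G is conditioned on, so the path is blocked at G.
Path 2: A → L → S
  L is a chain and L is not conditioned on — no node blocks this path, so it is active.
Because an active path exists, A and S are not d-separated.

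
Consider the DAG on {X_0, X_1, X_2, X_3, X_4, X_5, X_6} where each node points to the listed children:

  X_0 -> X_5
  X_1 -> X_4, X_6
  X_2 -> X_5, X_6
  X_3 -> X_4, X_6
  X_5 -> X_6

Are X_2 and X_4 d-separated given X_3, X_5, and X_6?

4 paths connect X_2 and X_4; each must be blocked for d-separation to hold:
  1. X_2 → X_5 → X_6 ← X_3 → X_4 — X_5:chain[blocks]; X_6:collider[open]; X_3:fork[blocks] ⇒ blocked
  2. X_2 → X_5 → X_6 ← X_1 → X_4 — X_5:chain[blocks]; X_6:collider[open]; X_1:fork[open] ⇒ blocked
  3. X_2 → X_6 ← X_3 → X_4 — X_6:collider[open]; X_3:fork[blocks] ⇒ blocked
  4. X_2 → X_6 ← X_1 → X_4 — X_6:collider[open]; X_1:fork[open] ⇒ active
Since the path X_2 → X_6 ← X_1 → X_4 is active, X_2 and X_4 are not d-separated given {X_3, X_5, X_6}.

No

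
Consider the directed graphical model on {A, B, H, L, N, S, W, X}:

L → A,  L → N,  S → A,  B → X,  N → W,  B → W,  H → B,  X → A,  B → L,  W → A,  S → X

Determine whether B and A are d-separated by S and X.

There are 6 undirected paths between B and A; checking each against the conditioning set {S, X}:
Path 1: B → X → A
  X is a chain here and X is conditioned on, so the path is blocked at X.
Path 2: B → X ← S → A
  S is a fork here and S is conditioned on, so the path is blocked at S.
Path 3: B → W → A
  W is a chain and W is not conditioned on — no node blocks this path, so it is active.
Path 4: B → W ← N ← L → A
  W is a collider here and neither W nor any of its descendants is conditioned on, so the collider stays closed — the path is blocked at W.
Path 5: B → L → A
  L is a chain and L is not conditioned on — no node blocks this path, so it is active.
Path 6: B → L → N → W → A
  L is a chain and L is not conditioned on; N is a chain and N is not conditioned on; W is a chain and W is not conditioned on — no node blocks this path, so it is active.
Since the path B → W → A is active, B and A are not d-separated given {S, X}.

No — B and A are not d-separated given {S, X}.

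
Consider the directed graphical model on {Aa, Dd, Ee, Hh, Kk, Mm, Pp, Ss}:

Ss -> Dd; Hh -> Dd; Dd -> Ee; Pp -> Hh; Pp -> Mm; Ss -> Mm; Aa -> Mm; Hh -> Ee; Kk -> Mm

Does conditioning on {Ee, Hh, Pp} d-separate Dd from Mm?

No

3 paths connect Dd and Mm; each must be blocked for d-separation to hold:
Path 1: Dd → Ee ← Hh ← Pp → Mm
  Hh is a chain here and Hh is conditioned on, so the path is blocked at Hh.
Path 2: Dd ← Hh ← Pp → Mm
  Hh is a chain here and Hh is conditioned on, so the path is blocked at Hh.
Path 3: Dd ← Ss → Mm
  Ss is a fork and Ss is not conditioned on — no node blocks this path, so it is active.
Because an active path exists, Dd and Mm are not d-separated.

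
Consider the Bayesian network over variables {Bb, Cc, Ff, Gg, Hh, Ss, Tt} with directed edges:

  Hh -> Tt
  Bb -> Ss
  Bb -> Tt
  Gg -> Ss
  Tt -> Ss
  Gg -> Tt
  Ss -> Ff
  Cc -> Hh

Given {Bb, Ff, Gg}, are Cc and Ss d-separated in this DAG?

No

There are 3 undirected paths between Cc and Ss; checking each against the conditioning set {Bb, Ff, Gg}:
Path 1: Cc → Hh → Tt ← Gg → Ss
  Gg is a fork here and Gg is conditioned on, so the path is blocked at Gg.
Path 2: Cc → Hh → Tt → Ss
  Hh is a chain and Hh is not conditioned on; Tt is a chain and Tt is not conditioned on — no node blocks this path, so it is active.
Path 3: Cc → Hh → Tt ← Bb → Ss
  Bb is a fork here and Bb is conditioned on, so the path is blocked at Bb.
Because an active path exists, Cc and Ss are not d-separated.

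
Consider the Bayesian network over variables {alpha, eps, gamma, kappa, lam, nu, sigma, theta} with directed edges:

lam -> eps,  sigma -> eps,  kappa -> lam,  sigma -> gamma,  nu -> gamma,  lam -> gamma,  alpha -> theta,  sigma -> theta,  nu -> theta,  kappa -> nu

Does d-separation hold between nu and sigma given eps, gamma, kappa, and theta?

There are 5 undirected paths between nu and sigma; checking each against the conditioning set {eps, gamma, kappa, theta}:
  1. nu → theta ← sigma — theta:collider[open] ⇒ active
  2. nu ← kappa → lam → eps ← sigma — kappa:fork[blocks]; lam:chain[open]; eps:collider[open] ⇒ blocked
  3. nu ← kappa → lam → gamma ← sigma — kappa:fork[blocks]; lam:chain[open]; gamma:collider[open] ⇒ blocked
  4. nu → gamma ← sigma — gamma:collider[open] ⇒ active
  5. nu → gamma ← lam → eps ← sigma — gamma:collider[open]; lam:fork[open]; eps:collider[open] ⇒ active
Because an active path exists, nu and sigma are not d-separated.

No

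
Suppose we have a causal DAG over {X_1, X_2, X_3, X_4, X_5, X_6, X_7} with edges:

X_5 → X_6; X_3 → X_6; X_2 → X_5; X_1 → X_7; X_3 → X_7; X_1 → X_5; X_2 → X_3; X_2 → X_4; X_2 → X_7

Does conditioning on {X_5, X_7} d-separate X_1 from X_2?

No — X_1 and X_2 are not d-separated given {X_5, X_7}.

Enumerating the 6 paths from X_1 to X_2 and testing each for blocking by {X_5, X_7}:
Path 1: X_1 → X_7 ← X_3 → X_6 ← X_5 ← X_2
  X_6 is a collider here and neither X_6 nor any of its descendants is conditioned on, so the collider stays closed — the path is blocked at X_6.
Path 2: X_1 → X_7 ← X_3 ← X_2
  X_7 is a collider and X_7 is conditioned on, which opens it; X_3 is a chain and X_3 is not conditioned on — no node blocks this path, so it is active.
Path 3: X_1 → X_7 ← X_2
  X_7 is a collider and X_7 is conditioned on, which opens it — no node blocks this path, so it is active.
Path 4: X_1 → X_5 → X_6 ← X_3 → X_7 ← X_2
  X_5 is a chain here and X_5 is conditioned on, so the path is blocked at X_5.
Path 5: X_1 → X_5 → X_6 ← X_3 ← X_2
  X_5 is a chain here and X_5 is conditioned on, so the path is blocked at X_5.
Path 6: X_1 → X_5 ← X_2
  X_5 is a collider and X_5 is conditioned on, which opens it — no node blocks this path, so it is active.
Because an active path exists, X_1 and X_2 are not d-separated.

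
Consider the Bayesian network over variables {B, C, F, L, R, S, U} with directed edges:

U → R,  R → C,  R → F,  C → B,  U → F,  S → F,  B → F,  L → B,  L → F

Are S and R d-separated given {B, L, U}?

We examine all 4 paths between S and R:
Path 1: S → F ← B ← C ← R
  F is a collider here and neither F nor any of its descendants is conditioned on, so the collider stays closed — the path is blocked at F.
Path 2: S → F ← L → B ← C ← R
  F is a collider here and neither F nor any of its descendants is conditioned on, so the collider stays closed — the path is blocked at F.
Path 3: S → F ← U → R
  F is a collider here and neither F nor any of its descendants is conditioned on, so the collider stays closed — the path is blocked at F.
Path 4: S → F ← R
  F is a collider here and neither F nor any of its descendants is conditioned on, so the collider stays closed — the path is blocked at F.
Since every path is blocked, d-separation holds.

Yes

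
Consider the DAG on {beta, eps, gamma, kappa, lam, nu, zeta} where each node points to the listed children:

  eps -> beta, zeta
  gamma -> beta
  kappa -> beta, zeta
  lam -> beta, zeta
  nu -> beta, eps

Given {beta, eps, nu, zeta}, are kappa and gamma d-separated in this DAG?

No

4 paths connect kappa and gamma; each must be blocked for d-separation to hold:
Path 1: kappa → beta ← gamma
  beta is a collider and beta is conditioned on, which opens it — no node blocks this path, so it is active.
Path 2: kappa → zeta ← lam → beta ← gamma
  zeta is a collider and zeta is conditioned on, which opens it; lam is a fork and lam is not conditioned on; beta is a collider and beta is conditioned on, which opens it — no node blocks this path, so it is active.
Path 3: kappa → zeta ← eps → beta ← gamma
  eps is a fork here and eps is conditioned on, so the path is blocked at eps.
Path 4: kappa → zeta ← eps ← nu → beta ← gamma
  eps is a chain here and eps is conditioned on, so the path is blocked at eps.
Since the path kappa → beta ← gamma is active, kappa and gamma are not d-separated given {beta, eps, nu, zeta}.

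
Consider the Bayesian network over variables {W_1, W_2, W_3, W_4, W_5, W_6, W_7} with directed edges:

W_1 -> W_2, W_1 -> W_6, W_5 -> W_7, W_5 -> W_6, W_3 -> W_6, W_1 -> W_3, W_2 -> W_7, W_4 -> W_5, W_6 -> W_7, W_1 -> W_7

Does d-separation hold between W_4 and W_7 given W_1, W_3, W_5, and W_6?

Yes

There are 6 undirected paths between W_4 and W_7; checking each against the conditioning set {W_1, W_3, W_5, W_6}:
Path 1: W_4 → W_5 → W_6 ← W_3 ← W_1 → W_2 → W_7
  W_5 is a chain here and W_5 is conditioned on, so the path is blocked at W_5.
Path 2: W_4 → W_5 → W_6 ← W_3 ← W_1 → W_7
  W_5 is a chain here and W_5 is conditioned on, so the path is blocked at W_5.
Path 3: W_4 → W_5 → W_6 → W_7
  W_5 is a chain here and W_5 is conditioned on, so the path is blocked at W_5.
Path 4: W_4 → W_5 → W_6 ← W_1 → W_2 → W_7
  W_5 is a chain here and W_5 is conditioned on, so the path is blocked at W_5.
Path 5: W_4 → W_5 → W_6 ← W_1 → W_7
  W_5 is a chain here and W_5 is conditioned on, so the path is blocked at W_5.
Path 6: W_4 → W_5 → W_7
  W_5 is a chain here and W_5 is conditioned on, so the path is blocked at W_5.
Since every path is blocked, d-separation holds.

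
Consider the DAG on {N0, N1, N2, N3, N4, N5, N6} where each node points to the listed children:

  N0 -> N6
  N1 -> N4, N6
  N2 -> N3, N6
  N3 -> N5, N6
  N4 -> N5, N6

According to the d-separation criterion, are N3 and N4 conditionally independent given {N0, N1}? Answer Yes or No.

5 paths connect N3 and N4; each must be blocked for d-separation to hold:
Path 1: N3 → N6 ← N4
  N6 is a collider here and neither N6 nor any of its descendants is conditioned on, so the collider stays closed — the path is blocked at N6.
Path 2: N3 → N6 ← N1 → N4
  N6 is a collider here and neither N6 nor any of its descendants is conditioned on, so the collider stays closed — the path is blocked at N6.
Path 3: N3 ← N2 → N6 ← N4
  N6 is a collider here and neither N6 nor any of its descendants is conditioned on, so the collider stays closed — the path is blocked at N6.
Path 4: N3 ← N2 → N6 ← N1 → N4
  N6 is a collider here and neither N6 nor any of its descendants is conditioned on, so the collider stays closed — the path is blocked at N6.
Path 5: N3 → N5 ← N4
  N5 is a collider here and neither N5 nor any of its descendants is conditioned on, so the collider stays closed — the path is blocked at N5.
Since every path is blocked, d-separation holds.

Yes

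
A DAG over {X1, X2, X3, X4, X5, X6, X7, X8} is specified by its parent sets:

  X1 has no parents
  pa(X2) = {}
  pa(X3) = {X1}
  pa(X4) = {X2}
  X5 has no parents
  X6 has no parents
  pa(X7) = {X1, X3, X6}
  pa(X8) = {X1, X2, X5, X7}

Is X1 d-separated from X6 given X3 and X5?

Yes

There are 3 undirected paths between X1 and X6; checking each against the conditioning set {X3, X5}:
Path 1: X1 → X8 ← X7 ← X6
  X8 is a collider here and neither X8 nor any of its descendants is conditioned on, so the collider stays closed — the path is blocked at X8.
Path 2: X1 → X7 ← X6
  X7 is a collider here and neither X7 nor any of its descendants is conditioned on, so the collider stays closed — the path is blocked at X7.
Path 3: X1 → X3 → X7 ← X6
  X3 is a chain here and X3 is conditioned on, so the path is blocked at X3.
Every path is blocked, so X1 and X6 are d-separated given {X3, X5}.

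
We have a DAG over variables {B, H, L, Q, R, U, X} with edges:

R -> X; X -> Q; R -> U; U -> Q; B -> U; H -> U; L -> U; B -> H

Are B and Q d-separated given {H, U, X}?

There are 4 undirected paths between B and Q; checking each against the conditioning set {H, U, X}:
  1. B → U ← R → X → Q — U:collider[open]; R:fork[open]; X:chain[blocks] ⇒ blocked
  2. B → U → Q — U:chain[blocks] ⇒ blocked
  3. B → H → U ← R → X → Q — H:chain[blocks]; U:collider[open]; R:fork[open]; X:chain[blocks] ⇒ blocked
  4. B → H → U → Q — H:chain[blocks]; U:chain[blocks] ⇒ blocked
Since every path is blocked, d-separation holds.

Yes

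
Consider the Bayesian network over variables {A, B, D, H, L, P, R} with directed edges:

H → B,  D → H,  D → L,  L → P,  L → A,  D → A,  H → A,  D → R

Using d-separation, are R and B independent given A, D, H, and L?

We examine all 3 paths between R and B:
Path 1: R ← D → H → B
  D is a fork here and D is conditioned on, so the path is blocked at D.
Path 2: R ← D → A ← H → B
  D is a fork here and D is conditioned on, so the path is blocked at D.
Path 3: R ← D → L → A ← H → B
  D is a fork here and D is conditioned on, so the path is blocked at D.
All paths are blocked; R ⊥ B | {A, D, H, L} holds.

Yes — R and B are d-separated given {A, D, H, L}.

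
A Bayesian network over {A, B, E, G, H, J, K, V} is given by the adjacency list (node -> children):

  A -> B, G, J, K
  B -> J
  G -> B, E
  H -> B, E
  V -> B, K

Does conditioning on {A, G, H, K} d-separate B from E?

Yes

5 paths connect B and E; each must be blocked for d-separation to hold:
Path 1: B → J ← A → G → E
  J is a collider here and neither J nor any of its descendants is conditioned on, so the collider stays closed — the path is blocked at J.
Path 2: B ← H → E
  H is a fork here and H is conditioned on, so the path is blocked at H.
Path 3: B ← G → E
  G is a fork here and G is conditioned on, so the path is blocked at G.
Path 4: B ← V → K ← A → G → E
  A is a fork here and A is conditioned on, so the path is blocked at A.
Path 5: B ← A → G → E
  A is a fork here and A is conditioned on, so the path is blocked at A.
Every path is blocked, so B and E are d-separated given {A, G, H, K}.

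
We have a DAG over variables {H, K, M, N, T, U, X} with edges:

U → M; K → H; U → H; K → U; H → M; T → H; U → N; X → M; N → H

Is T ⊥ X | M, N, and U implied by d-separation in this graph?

Enumerating the 4 paths from T to X and testing each for blocking by {M, N, U}:
  1. T → H ← N ← U → M ← X — H:collider[open]; N:chain[blocks]; U:fork[blocks]; M:collider[open] ⇒ blocked
  2. T → H ← K → U → M ← X — H:collider[open]; K:fork[open]; U:chain[blocks]; M:collider[open] ⇒ blocked
  3. T → H → M ← X — H:chain[open]; M:collider[open] ⇒ active
  4. T → H ← U → M ← X — H:collider[open]; U:fork[blocks]; M:collider[open] ⇒ blocked
Since the path T → H → M ← X is active, T and X are not d-separated given {M, N, U}.

No — T and X are not d-separated given {M, N, U}.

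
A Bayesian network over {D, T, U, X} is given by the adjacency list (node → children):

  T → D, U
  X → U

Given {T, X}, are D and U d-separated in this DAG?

The only undirected path from D to U is:
Path 1: D ← T → U
  T is a fork here and T is conditioned on, so the path is blocked at T.
All paths are blocked; D ⊥ U | {T, X} holds.

Yes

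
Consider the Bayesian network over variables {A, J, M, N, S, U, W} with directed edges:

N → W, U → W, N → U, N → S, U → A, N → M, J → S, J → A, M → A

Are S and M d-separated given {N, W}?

Yes — S and M are d-separated given {N, W}.

There are 6 undirected paths between S and M; checking each against the conditioning set {N, W}:
Path 1: S ← N → U → A ← M
  N is a fork here and N is conditioned on, so the path is blocked at N.
Path 2: S ← N → W ← U → A ← M
  N is a fork here and N is conditioned on, so the path is blocked at N.
Path 3: S ← N → M
  N is a fork here and N is conditioned on, so the path is blocked at N.
Path 4: S ← J → A ← U ← N → M
  A is a collider here and neither A nor any of its descendants is conditioned on, so the collider stays closed — the path is blocked at A.
Path 5: S ← J → A ← U → W ← N → M
  A is a collider here and neither A nor any of its descendants is conditioned on, so the collider stays closed — the path is blocked at A.
Path 6: S ← J → A ← M
  A is a collider here and neither A nor any of its descendants is conditioned on, so the collider stays closed — the path is blocked at A.
Every path is blocked, so S and M are d-separated given {N, W}.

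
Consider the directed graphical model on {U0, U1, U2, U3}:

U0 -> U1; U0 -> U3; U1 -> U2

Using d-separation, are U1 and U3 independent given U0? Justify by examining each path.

Yes

There is one path between U1 and U3:
Path 1: U1 ← U0 → U3
  U0 is a fork here and U0 is conditioned on, so the path is blocked at U0.
Every path is blocked, so U1 and U3 are d-separated given {U0}.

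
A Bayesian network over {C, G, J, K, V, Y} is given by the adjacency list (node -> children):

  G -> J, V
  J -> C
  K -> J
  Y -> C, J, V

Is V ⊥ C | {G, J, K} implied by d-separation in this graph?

Enumerating the 4 paths from V to C and testing each for blocking by {G, J, K}:
Path 1: V ← G → J ← Y → C
  G is a fork here and G is conditioned on, so the path is blocked at G.
Path 2: V ← G → J → C
  G is a fork here and G is conditioned on, so the path is blocked at G.
Path 3: V ← Y → J → C
  J is a chain here and J is conditioned on, so the path is blocked at J.
Path 4: V ← Y → C
  Y is a fork and Y is not conditioned on — no node blocks this path, so it is active.
At least one path is unblocked, so d-separation fails.

No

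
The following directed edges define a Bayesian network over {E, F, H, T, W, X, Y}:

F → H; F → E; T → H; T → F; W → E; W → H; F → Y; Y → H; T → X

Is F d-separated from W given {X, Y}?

There are 4 undirected paths between F and W; checking each against the conditioning set {X, Y}:
Path 1: F → H ← W
  H is a collider here and neither H nor any of its descendants is conditioned on, so the collider stays closed — the path is blocked at H.
Path 2: F → Y → H ← W
  Y is a chain here and Y is conditioned on, so the path is blocked at Y.
Path 3: F → E ← W
  E is a collider here and neither E nor any of its descendants is conditioned on, so the collider stays closed — the path is blocked at E.
Path 4: F ← T → H ← W
  H is a collider here and neither H nor any of its descendants is conditioned on, so the collider stays closed — the path is blocked at H.
Every path is blocked, so F and W are d-separated given {X, Y}.

Yes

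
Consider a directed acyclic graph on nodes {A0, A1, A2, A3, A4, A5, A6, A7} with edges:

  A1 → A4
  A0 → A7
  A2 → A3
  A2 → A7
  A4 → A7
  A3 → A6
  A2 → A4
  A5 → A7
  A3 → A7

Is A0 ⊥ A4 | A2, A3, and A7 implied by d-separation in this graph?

No — A0 and A4 are not d-separated given {A2, A3, A7}.

We examine all 3 paths between A0 and A4:
Path 1: A0 → A7 ← A3 ← A2 → A4
  A3 is a chain here and A3 is conditioned on, so the path is blocked at A3.
Path 2: A0 → A7 ← A2 → A4
  A2 is a fork here and A2 is conditioned on, so the path is blocked at A2.
Path 3: A0 → A7 ← A4
  A7 is a collider and A7 is conditioned on, which opens it — no node blocks this path, so it is active.
At least one path is unblocked, so d-separation fails.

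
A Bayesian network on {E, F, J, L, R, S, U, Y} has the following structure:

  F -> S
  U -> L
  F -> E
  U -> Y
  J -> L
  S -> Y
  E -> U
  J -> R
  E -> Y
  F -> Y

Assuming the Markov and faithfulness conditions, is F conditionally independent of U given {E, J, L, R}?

We examine all 6 paths between F and U:
  1. F → E → Y ← U — E:chain[blocks]; Y:collider[blocks] ⇒ blocked
  2. F → E → U — E:chain[blocks] ⇒ blocked
  3. F → Y ← E → U — Y:collider[blocks]; E:fork[blocks] ⇒ blocked
  4. F → Y ← U — Y:collider[blocks] ⇒ blocked
  5. F → S → Y ← E → U — S:chain[open]; Y:collider[blocks]; E:fork[blocks] ⇒ blocked
  6. F → S → Y ← U — S:chain[open]; Y:collider[blocks] ⇒ blocked
All paths are blocked; F ⊥ U | {E, J, L, R} holds.

Yes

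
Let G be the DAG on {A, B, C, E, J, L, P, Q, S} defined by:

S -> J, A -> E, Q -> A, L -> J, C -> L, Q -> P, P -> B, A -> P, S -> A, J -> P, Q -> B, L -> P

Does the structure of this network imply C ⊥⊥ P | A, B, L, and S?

Enumerating the 5 paths from C to P and testing each for blocking by {A, B, L, S}:
Path 1: C → L → J ← S → A → P
  L is a chain here and L is conditioned on, so the path is blocked at L.
Path 2: C → L → J ← S → A ← Q → B ← P
  L is a chain here and L is conditioned on, so the path is blocked at L.
Path 3: C → L → J ← S → A ← Q → P
  L is a chain here and L is conditioned on, so the path is blocked at L.
Path 4: C → L → J → P
  L is a chain here and L is conditioned on, so the path is blocked at L.
Path 5: C → L → P
  L is a chain here and L is conditioned on, so the path is blocked at L.
All paths are blocked; C ⊥ P | {A, B, L, S} holds.

Yes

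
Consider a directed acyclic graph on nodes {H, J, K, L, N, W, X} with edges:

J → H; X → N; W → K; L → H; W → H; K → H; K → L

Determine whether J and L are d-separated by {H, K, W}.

No

There are 3 undirected paths between J and L; checking each against the conditioning set {H, K, W}:
  1. J → H ← L — H:collider[open] ⇒ active
  2. J → H ← K → L — H:collider[open]; K:fork[blocks] ⇒ blocked
  3. J → H ← W → K → L — H:collider[open]; W:fork[blocks]; K:chain[blocks] ⇒ blocked
At least one path is unblocked, so d-separation fails.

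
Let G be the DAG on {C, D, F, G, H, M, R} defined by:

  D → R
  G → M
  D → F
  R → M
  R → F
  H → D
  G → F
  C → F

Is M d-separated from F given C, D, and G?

No

Enumerating the 3 paths from M to F and testing each for blocking by {C, D, G}:
  1. M ← G → F — G:fork[blocks] ⇒ blocked
  2. M ← R → F — R:fork[open] ⇒ active
  3. M ← R ← D → F — R:chain[open]; D:fork[blocks] ⇒ blocked
Because an active path exists, M and F are not d-separated.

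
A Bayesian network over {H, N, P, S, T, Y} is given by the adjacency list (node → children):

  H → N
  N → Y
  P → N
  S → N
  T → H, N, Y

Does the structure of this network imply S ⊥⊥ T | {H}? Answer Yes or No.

Yes — S and T are d-separated given {H}.

There are 3 undirected paths between S and T; checking each against the conditioning set {H}:
Path 1: S → N ← T
  N is a collider here and neither N nor any of its descendants is conditioned on, so the collider stays closed — the path is blocked at N.
Path 2: S → N ← H ← T
  N is a collider here and neither N nor any of its descendants is conditioned on, so the collider stays closed — the path is blocked at N.
Path 3: S → N → Y ← T
  Y is a collider here and neither Y nor any of its descendants is conditioned on, so the collider stays closed — the path is blocked at Y.
Since every path is blocked, d-separation holds.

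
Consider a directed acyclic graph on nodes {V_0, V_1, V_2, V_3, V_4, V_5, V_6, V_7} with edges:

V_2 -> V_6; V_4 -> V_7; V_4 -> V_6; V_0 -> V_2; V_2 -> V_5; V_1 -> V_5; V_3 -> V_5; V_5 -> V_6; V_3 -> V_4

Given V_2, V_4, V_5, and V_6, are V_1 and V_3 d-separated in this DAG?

No

Enumerating the 3 paths from V_1 to V_3 and testing each for blocking by {V_2, V_4, V_5, V_6}:
Path 1: V_1 → V_5 ← V_2 → V_6 ← V_4 ← V_3
  V_2 is a fork here and V_2 is conditioned on, so the path is blocked at V_2.
Path 2: V_1 → V_5 ← V_3
  V_5 is a collider and V_5 is conditioned on, which opens it — no node blocks this path, so it is active.
Path 3: V_1 → V_5 → V_6 ← V_4 ← V_3
  V_5 is a chain here and V_5 is conditioned on, so the path is blocked at V_5.
Because an active path exists, V_1 and V_3 are not d-separated.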